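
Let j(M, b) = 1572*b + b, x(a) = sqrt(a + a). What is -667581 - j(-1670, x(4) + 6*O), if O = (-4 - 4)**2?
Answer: -1271613 - 3146*sqrt(2) ≈ -1.2761e+6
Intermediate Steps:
x(a) = sqrt(2)*sqrt(a) (x(a) = sqrt(2*a) = sqrt(2)*sqrt(a))
O = 64 (O = (-8)**2 = 64)
j(M, b) = 1573*b
-667581 - j(-1670, x(4) + 6*O) = -667581 - 1573*(sqrt(2)*sqrt(4) + 6*64) = -667581 - 1573*(sqrt(2)*2 + 384) = -667581 - 1573*(2*sqrt(2) + 384) = -667581 - 1573*(384 + 2*sqrt(2)) = -667581 - (604032 + 3146*sqrt(2)) = -667581 + (-604032 - 3146*sqrt(2)) = -1271613 - 3146*sqrt(2)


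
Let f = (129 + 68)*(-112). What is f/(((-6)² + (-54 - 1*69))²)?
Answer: -22064/7569 ≈ -2.9150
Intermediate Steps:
f = -22064 (f = 197*(-112) = -22064)
f/(((-6)² + (-54 - 1*69))²) = -22064/((-6)² + (-54 - 1*69))² = -22064/(36 + (-54 - 69))² = -22064/(36 - 123)² = -22064/((-87)²) = -22064/7569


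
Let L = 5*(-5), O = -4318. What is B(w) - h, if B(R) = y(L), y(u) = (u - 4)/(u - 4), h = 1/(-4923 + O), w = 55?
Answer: 9242/9241 ≈ 1.0001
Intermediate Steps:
h = -1/9241 (h = 1/(-4923 - 4318) = 1/(-9241) = -1/9241 ≈ -0.00010821)
L = -25
y(u) = 1 (y(u) = (-4 + u)/(-4 + u) = 1)
B(R) = 1
B(w) - h = 1 - 1*(-1/9241) = 1 + 1/9241 = 9242/9241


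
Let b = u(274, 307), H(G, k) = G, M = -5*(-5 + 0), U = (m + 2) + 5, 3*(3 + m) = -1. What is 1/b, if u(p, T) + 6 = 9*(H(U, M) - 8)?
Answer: -1/45 ≈ -0.022222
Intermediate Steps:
m = -10/3 (m = -3 + (⅓)*(-1) = -3 - ⅓ = -10/3 ≈ -3.3333)
U = 11/3 (U = (-10/3 + 2) + 5 = -4/3 + 5 = 11/3 ≈ 3.6667)
M = 25 (M = -5*(-5) = 25)
u(p, T) = -45 (u(p, T) = -6 + 9*(11/3 - 8) = -6 + 9*(-13/3) = -6 - 39 = -45)
b = -45
1/b = 1/(-45) = -1/45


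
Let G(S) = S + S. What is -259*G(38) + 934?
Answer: -18750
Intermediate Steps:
G(S) = 2*S
-259*G(38) + 934 = -518*38 + 934 = -259*76 + 934 = -19684 + 934 = -18750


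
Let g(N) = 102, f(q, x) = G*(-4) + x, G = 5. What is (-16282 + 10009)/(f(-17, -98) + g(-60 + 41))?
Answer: 6273/16 ≈ 392.06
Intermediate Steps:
f(q, x) = -20 + x (f(q, x) = 5*(-4) + x = -20 + x)
(-16282 + 10009)/(f(-17, -98) + g(-60 + 41)) = (-16282 + 10009)/((-20 - 98) + 102) = -6273/(-118 + 102) = -6273/(-16) = -6273*(-1/16) = 6273/16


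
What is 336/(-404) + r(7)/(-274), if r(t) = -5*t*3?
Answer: -12411/27674 ≈ -0.44847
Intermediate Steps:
r(t) = -15*t
336/(-404) + r(7)/(-274) = 336/(-404) - 15*7/(-274) = 336*(-1/404) - 105*(-1/274) = -84/101 + 105/274 = -12411/27674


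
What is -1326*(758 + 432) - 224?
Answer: -1578164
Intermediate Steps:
-1326*(758 + 432) - 224 = -1326*1190 - 224 = -1577940 - 224 = -1578164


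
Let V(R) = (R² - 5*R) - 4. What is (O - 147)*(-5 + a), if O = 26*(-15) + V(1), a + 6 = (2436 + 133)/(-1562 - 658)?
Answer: 2941801/444 ≈ 6625.7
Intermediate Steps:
V(R) = -4 + R² - 5*R
a = -15889/2220 (a = -6 + (2436 + 133)/(-1562 - 658) = -6 + 2569/(-2220) = -6 + 2569*(-1/2220) = -6 - 2569/2220 = -15889/2220 ≈ -7.1572)
O = -398 (O = 26*(-15) + (-4 + 1² - 5*1) = -390 + (-4 + 1 - 5) = -390 - 8 = -398)
(O - 147)*(-5 + a) = (-398 - 147)*(-5 - 15889/2220) = -545*(-26989/2220) = 2941801/444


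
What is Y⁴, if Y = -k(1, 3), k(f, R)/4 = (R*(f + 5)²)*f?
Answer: 34828517376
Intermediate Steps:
k(f, R) = 4*R*f*(5 + f)² (k(f, R) = 4*((R*(f + 5)²)*f) = 4*((R*(5 + f)²)*f) = 4*(R*f*(5 + f)²) = 4*R*f*(5 + f)²)
Y = -432 (Y = -4*3*(5 + 1)² = -4*3*6² = -4*3*36 = -1*432 = -432)
Y⁴ = (-432)⁴ = 34828517376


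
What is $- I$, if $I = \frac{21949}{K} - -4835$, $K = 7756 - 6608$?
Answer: $- \frac{5572529}{1148} \approx -4854.1$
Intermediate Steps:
$K = 1148$
$I = \frac{5572529}{1148}$ ($I = \frac{21949}{1148} - -4835 = 21949 \cdot \frac{1}{1148} + 4835 = \frac{21949}{1148} + 4835 = \frac{5572529}{1148} \approx 4854.1$)
$- I = \left(-1\right) \frac{5572529}{1148} = - \frac{5572529}{1148}$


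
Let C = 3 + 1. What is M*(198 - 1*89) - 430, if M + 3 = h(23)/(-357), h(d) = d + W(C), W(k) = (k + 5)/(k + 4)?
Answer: -2183029/2856 ≈ -764.37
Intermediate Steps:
C = 4
W(k) = (5 + k)/(4 + k)
h(d) = 9/8 + d (h(d) = d + (5 + 4)/(4 + 4) = d + 9/8 = 9/8 + d)
M = -8761/2856 (M = -3 + (9/8 + 23)/(-357) = -3 + (193/8)*(-1/357) = -3 - 193/2856 = -8761/2856 ≈ -3.0676)
M*(198 - 1*89) - 430 = -8761*(198 - 1*89)/2856 - 430 = -8761*(198 - 89)/2856 - 430 = -8761/2856*109 - 430 = -954949/2856 - 430 = -2183029/2856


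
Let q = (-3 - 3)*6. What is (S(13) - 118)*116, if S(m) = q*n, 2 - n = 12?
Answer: 28072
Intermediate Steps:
n = -10 (n = 2 - 1*12 = 2 - 12 = -10)
q = -36 (q = -6*6 = -36)
S(m) = 360 (S(m) = -36*(-10) = 360)
(S(13) - 118)*116 = (360 - 118)*116 = 242*116 = 28072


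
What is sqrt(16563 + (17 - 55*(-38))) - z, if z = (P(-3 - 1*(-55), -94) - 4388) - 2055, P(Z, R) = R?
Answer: 6537 + sqrt(18670) ≈ 6673.6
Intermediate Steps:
z = -6537 (z = (-94 - 4388) - 2055 = -4482 - 2055 = -6537)
sqrt(16563 + (17 - 55*(-38))) - z = sqrt(16563 + (17 - 55*(-38))) - 1*(-6537) = sqrt(16563 + (17 + 2090)) + 6537 = sqrt(16563 + 2107) + 6537 = sqrt(18670) + 6537 = 6537 + sqrt(18670)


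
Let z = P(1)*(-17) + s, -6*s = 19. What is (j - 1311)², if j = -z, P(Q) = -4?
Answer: 68145025/36 ≈ 1.8929e+6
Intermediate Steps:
s = -19/6 (s = -⅙*19 = -19/6 ≈ -3.1667)
z = 389/6 (z = -4*(-17) - 19/6 = 68 - 19/6 = 389/6 ≈ 64.833)
j = -389/6 (j = -1*389/6 = -389/6 ≈ -64.833)
(j - 1311)² = (-389/6 - 1311)² = (-8255/6)² = 68145025/36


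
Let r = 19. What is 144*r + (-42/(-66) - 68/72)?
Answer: 541667/198 ≈ 2735.7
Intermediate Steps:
144*r + (-42/(-66) - 68/72) = 144*19 + (-42/(-66) - 68/72) = 2736 + (-42*(-1/66) - 68*1/72) = 2736 + (7/11 - 17/18) = 2736 - 61/198 = 541667/198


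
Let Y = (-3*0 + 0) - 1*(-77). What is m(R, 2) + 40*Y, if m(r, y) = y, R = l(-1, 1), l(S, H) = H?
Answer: 3082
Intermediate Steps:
R = 1
Y = 77 (Y = (0 + 0) + 77 = 0 + 77 = 77)
m(R, 2) + 40*Y = 2 + 40*77 = 2 + 3080 = 3082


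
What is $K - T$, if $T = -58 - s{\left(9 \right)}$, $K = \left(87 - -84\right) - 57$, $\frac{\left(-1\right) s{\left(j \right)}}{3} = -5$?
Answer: $187$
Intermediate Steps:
$s{\left(j \right)} = 15$ ($s{\left(j \right)} = \left(-3\right) \left(-5\right) = 15$)
$K = 114$ ($K = \left(87 + 84\right) - 57 = 171 - 57 = 114$)
$T = -73$ ($T = -58 - 15 = -73$)
$K - T = 114 - -73 = 114 + 73 = 187$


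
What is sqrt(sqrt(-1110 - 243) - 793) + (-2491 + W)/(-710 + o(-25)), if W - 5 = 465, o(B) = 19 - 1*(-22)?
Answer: 2021/669 + sqrt(-793 + I*sqrt(1353)) ≈ 3.6739 + 28.168*I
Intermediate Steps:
o(B) = 41 (o(B) = 19 + 22 = 41)
W = 470 (W = 5 + 465 = 470)
sqrt(sqrt(-1110 - 243) - 793) + (-2491 + W)/(-710 + o(-25)) = sqrt(sqrt(-1110 - 243) - 793) + (-2491 + 470)/(-710 + 41) = sqrt(sqrt(-1353) - 793) - 2021/(-669) = sqrt(I*sqrt(1353) - 793) - 2021*(-1/669) = sqrt(-793 + I*sqrt(1353)) + 2021/669 = 2021/669 + sqrt(-793 + I*sqrt(1353))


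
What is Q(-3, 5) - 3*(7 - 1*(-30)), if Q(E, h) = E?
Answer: -114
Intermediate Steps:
Q(-3, 5) - 3*(7 - 1*(-30)) = -3 - 3*(7 - 1*(-30)) = -3 - 3*(7 + 30) = -3 - 3*37 = -3 - 111 = -114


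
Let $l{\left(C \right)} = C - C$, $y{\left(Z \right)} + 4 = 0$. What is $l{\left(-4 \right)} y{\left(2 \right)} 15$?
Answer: $0$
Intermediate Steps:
$y{\left(Z \right)} = -4$ ($y{\left(Z \right)} = -4 + 0 = -4$)
$l{\left(C \right)} = 0$
$l{\left(-4 \right)} y{\left(2 \right)} 15 = 0 \left(-4\right) 15 = 0 \cdot 15 = 0$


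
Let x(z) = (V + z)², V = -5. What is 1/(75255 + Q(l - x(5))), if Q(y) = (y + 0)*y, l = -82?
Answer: 1/81979 ≈ 1.2198e-5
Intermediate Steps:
x(z) = (-5 + z)²
Q(y) = y² (Q(y) = y*y = y²)
1/(75255 + Q(l - x(5))) = 1/(75255 + (-82 - (-5 + 5)²)²) = 1/(75255 + (-82 - 1*0²)²) = 1/(75255 + (-82 - 1*0)²) = 1/(75255 + (-82 + 0)²) = 1/(75255 + (-82)²) = 1/(75255 + 6724) = 1/81979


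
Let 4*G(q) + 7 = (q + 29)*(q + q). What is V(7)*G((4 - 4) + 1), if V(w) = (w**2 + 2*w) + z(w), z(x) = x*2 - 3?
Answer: 1961/2 ≈ 980.50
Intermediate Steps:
z(x) = -3 + 2*x (z(x) = 2*x - 3 = -3 + 2*x)
G(q) = -7/4 + q*(29 + q)/2 (G(q) = -7/4 + ((q + 29)*(q + q))/4 = -7/4 + ((29 + q)*(2*q))/4 = -7/4 + (2*q*(29 + q))/4 = -7/4 + q*(29 + q)/2)
V(w) = -3 + w**2 + 4*w (V(w) = (w**2 + 2*w) + (-3 + 2*w) = -3 + w**2 + 4*w)
V(7)*G((4 - 4) + 1) = (-3 + 7**2 + 4*7)*(-7/4 + ((4 - 4) + 1)**2/2 + 29*((4 - 4) + 1)/2) = (-3 + 49 + 28)*(-7/4 + (0 + 1)**2/2 + 29*(0 + 1)/2) = 74*(-7/4 + (1/2)*1**2 + (29/2)*1) = 74*(-7/4 + (1/2)*1 + 29/2) = 74*(-7/4 + 1/2 + 29/2) = 74*(53/4) = 1961/2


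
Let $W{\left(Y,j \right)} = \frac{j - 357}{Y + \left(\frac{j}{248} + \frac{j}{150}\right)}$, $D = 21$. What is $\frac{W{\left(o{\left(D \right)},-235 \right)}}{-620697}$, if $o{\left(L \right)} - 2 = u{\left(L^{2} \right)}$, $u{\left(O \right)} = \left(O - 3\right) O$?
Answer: $\frac{734080}{148666417198453} \approx 4.9378 \cdot 10^{-9}$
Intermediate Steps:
$u{\left(O \right)} = O \left(-3 + O\right)$ ($u{\left(O \right)} = \left(-3 + O\right) O = O \left(-3 + O\right)$)
$o{\left(L \right)} = 2 + L^{2} \left(-3 + L^{2}\right)$
$W{\left(Y,j \right)} = \frac{-357 + j}{Y + \frac{199 j}{18600}}$ ($W{\left(Y,j \right)} = \frac{-357 + j}{Y + \left(j \frac{1}{248} + j \frac{1}{150}\right)} = \frac{-357 + j}{Y + \left(\frac{j}{248} + \frac{j}{150}\right)} = \frac{-357 + j}{Y + \frac{199 j}{18600}}$)
$\frac{W{\left(o{\left(D \right)},-235 \right)}}{-620697} = \frac{18600 \frac{1}{199 \left(-235\right) + 18600 \left(2 + 21^{2} \left(-3 + 21^{2}\right)\right)} \left(-357 - 235\right)}{-620697} = 18600 \frac{1}{-46765 + 18600 \left(2 + 441 \left(-3 + 441\right)\right)} \left(-592\right) \left(- \frac{1}{620697}\right) = 18600 \frac{1}{-46765 + 18600 \left(2 + 441 \cdot 438\right)} \left(-592\right) \left(- \frac{1}{620697}\right) = 18600 \frac{1}{-46765 + 18600 \left(2 + 193158\right)} \left(-592\right) \left(- \frac{1}{620697}\right) = 18600 \frac{1}{-46765 + 18600 \cdot 193160} \left(-592\right) \left(- \frac{1}{620697}\right) = 18600 \frac{1}{-46765 + 3592776000} \left(-592\right) \left(- \frac{1}{620697}\right) = 18600 \cdot \frac{1}{3592729235} \left(-592\right) \left(- \frac{1}{620697}\right) = \left(- \frac{2202240}{718545847}\right) \left(- \frac{1}{620697}\right) = \frac{734080}{148666417198453}$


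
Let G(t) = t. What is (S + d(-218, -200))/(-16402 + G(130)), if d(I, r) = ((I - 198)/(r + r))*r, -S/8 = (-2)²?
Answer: 5/339 ≈ 0.014749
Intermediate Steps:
S = -32 (S = -8*(-2)² = -8*4 = -32)
d(I, r) = -99 + I/2 (d(I, r) = ((-198 + I)/((2*r)))*r = ((-198 + I)*(1/(2*r)))*r = ((-198 + I)/(2*r))*r = -99 + I/2)
(S + d(-218, -200))/(-16402 + G(130)) = (-32 + (-99 + (½)*(-218)))/(-16402 + 130) = (-32 + (-99 - 109))/(-16272) = (-32 - 208)*(-1/16272) = -240*(-1/16272) = 5/339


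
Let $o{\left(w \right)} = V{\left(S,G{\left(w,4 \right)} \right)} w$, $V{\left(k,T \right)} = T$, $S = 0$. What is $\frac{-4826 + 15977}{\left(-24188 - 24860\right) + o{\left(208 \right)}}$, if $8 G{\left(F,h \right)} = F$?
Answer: $- \frac{11151}{43640} \approx -0.25552$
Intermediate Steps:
$G{\left(F,h \right)} = \frac{F}{8}$
$o{\left(w \right)} = \frac{w^{2}}{8}$ ($o{\left(w \right)} = \frac{w}{8} w = \frac{w^{2}}{8}$)
$\frac{-4826 + 15977}{\left(-24188 - 24860\right) + o{\left(208 \right)}} = \frac{-4826 + 15977}{\left(-24188 - 24860\right) + \frac{208^{2}}{8}} = \frac{11151}{\left(-24188 - 24860\right) + \frac{1}{8} \cdot 43264} = \frac{11151}{-49048 + 5408} = \frac{11151}{-43640} = 11151 \left(- \frac{1}{43640}\right) = - \frac{11151}{43640}$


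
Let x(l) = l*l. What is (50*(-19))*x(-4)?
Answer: -15200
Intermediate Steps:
x(l) = l²
(50*(-19))*x(-4) = (50*(-19))*(-4)² = -950*16 = -15200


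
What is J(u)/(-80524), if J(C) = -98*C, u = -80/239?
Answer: -1960/4811309 ≈ -0.00040737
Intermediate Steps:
u = -80/239 (u = -80*1/239 = -80/239 ≈ -0.33473)
J(u)/(-80524) = -98*(-80/239)/(-80524) = (7840/239)*(-1/80524) = -1960/4811309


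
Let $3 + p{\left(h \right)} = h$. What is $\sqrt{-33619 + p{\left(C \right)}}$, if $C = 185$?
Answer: $i \sqrt{33437} \approx 182.86 i$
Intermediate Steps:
$p{\left(h \right)} = -3 + h$
$\sqrt{-33619 + p{\left(C \right)}} = \sqrt{-33619 + \left(-3 + 185\right)} = \sqrt{-33619 + 182} = \sqrt{-33437} = i \sqrt{33437}$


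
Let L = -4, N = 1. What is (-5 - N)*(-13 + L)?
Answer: 102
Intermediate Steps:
(-5 - N)*(-13 + L) = (-5 - 1*1)*(-13 - 4) = (-5 - 1)*(-17) = -6*(-17) = 102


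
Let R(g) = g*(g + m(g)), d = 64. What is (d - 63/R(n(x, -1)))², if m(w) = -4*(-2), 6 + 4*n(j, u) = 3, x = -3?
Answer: 4804864/841 ≈ 5713.3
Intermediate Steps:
n(j, u) = -¾ (n(j, u) = -3/2 + (¼)*3 = -3/2 + ¾ = -¾)
m(w) = 8
R(g) = g*(8 + g) (R(g) = g*(g + 8) = g*(8 + g))
(d - 63/R(n(x, -1)))² = (64 - 63*(-4/(3*(8 - ¾))))² = (64 - 63/((-¾*29/4)))² = (64 - 63/(-87/16))² = (64 - 63*(-16/87))² = (64 + 336/29)² = (2192/29)² = 4804864/841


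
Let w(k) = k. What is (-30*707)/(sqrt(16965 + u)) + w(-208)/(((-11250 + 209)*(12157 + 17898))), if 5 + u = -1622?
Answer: 208/331837255 - 10605*sqrt(15338)/7669 ≈ -171.26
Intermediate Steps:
u = -1627 (u = -5 - 1622 = -1627)
(-30*707)/(sqrt(16965 + u)) + w(-208)/(((-11250 + 209)*(12157 + 17898))) = (-30*707)/(sqrt(16965 - 1627)) - 208*1/((-11250 + 209)*(12157 + 17898)) = -21210*sqrt(15338)/15338 - 208/((-11041*30055)) = -10605*sqrt(15338)/7669 - 208/(-331837255) = -10605*sqrt(15338)/7669 - 208*(-1/331837255) = -10605*sqrt(15338)/7669 + 208/331837255 = 208/331837255 - 10605*sqrt(15338)/7669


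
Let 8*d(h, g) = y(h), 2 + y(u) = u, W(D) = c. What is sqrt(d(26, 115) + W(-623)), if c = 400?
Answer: sqrt(403) ≈ 20.075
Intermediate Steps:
W(D) = 400
y(u) = -2 + u
d(h, g) = -1/4 + h/8 (d(h, g) = (-2 + h)/8 = -1/4 + h/8)
sqrt(d(26, 115) + W(-623)) = sqrt((-1/4 + (1/8)*26) + 400) = sqrt((-1/4 + 13/4) + 400) = sqrt(3 + 400) = sqrt(403)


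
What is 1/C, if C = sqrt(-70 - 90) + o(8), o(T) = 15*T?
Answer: 3/364 - I*sqrt(10)/3640 ≈ 0.0082418 - 0.00086876*I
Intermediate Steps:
C = 120 + 4*I*sqrt(10) (C = sqrt(-70 - 90) + 15*8 = sqrt(-160) + 120 = 4*I*sqrt(10) + 120 = 120 + 4*I*sqrt(10) ≈ 120.0 + 12.649*I)
1/C = 1/(120 + 4*I*sqrt(10))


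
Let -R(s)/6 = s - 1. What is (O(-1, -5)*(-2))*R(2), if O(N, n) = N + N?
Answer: -24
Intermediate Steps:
O(N, n) = 2*N
R(s) = 6 - 6*s (R(s) = -6*(s - 1) = -6*(-1 + s) = 6 - 6*s)
(O(-1, -5)*(-2))*R(2) = ((2*(-1))*(-2))*(6 - 6*2) = (-2*(-2))*(6 - 12) = 4*(-6) = -24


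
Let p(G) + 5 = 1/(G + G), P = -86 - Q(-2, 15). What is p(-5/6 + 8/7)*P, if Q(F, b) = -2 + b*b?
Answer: 13596/13 ≈ 1045.8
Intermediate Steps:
Q(F, b) = -2 + b**2
P = -309 (P = -86 - (-2 + 15**2) = -86 - (-2 + 225) = -86 - 1*223 = -86 - 223 = -309)
p(G) = -5 + 1/(2*G) (p(G) = -5 + 1/(G + G) = -5 + 1/(2*G))
p(-5/6 + 8/7)*P = (-5 + 1/(2*(-5/6 + 8/7)))*(-309) = (-5 + 1/(2*(13/42)))*(-309) = (-5 + (1/2)*(42/13))*(-309) = (-5 + 21/13)*(-309) = -44/13*(-309) = 13596/13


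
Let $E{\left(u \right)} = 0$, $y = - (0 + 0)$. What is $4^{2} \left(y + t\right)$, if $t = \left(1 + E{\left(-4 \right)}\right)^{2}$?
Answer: $16$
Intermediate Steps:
$y = 0$ ($y = \left(-1\right) 0 = 0$)
$t = 1$ ($t = \left(1 + 0\right)^{2} = 1^{2} = 1$)
$4^{2} \left(y + t\right) = 4^{2} \left(0 + 1\right) = 16 \cdot 1 = 16$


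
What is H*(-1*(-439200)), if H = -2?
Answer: -878400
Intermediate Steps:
H*(-1*(-439200)) = -(-2)*(-439200) = -2*439200 = -878400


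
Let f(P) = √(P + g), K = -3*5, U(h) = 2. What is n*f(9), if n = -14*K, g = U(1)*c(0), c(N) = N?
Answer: 630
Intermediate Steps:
K = -15
g = 0 (g = 2*0 = 0)
f(P) = √P (f(P) = √(P + 0) = √P)
n = 210 (n = -14*(-15) = 210)
n*f(9) = 210*√9 = 210*3 = 630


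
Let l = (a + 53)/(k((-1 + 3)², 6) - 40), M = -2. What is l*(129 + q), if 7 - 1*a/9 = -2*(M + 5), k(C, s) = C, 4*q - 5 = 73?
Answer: -2805/4 ≈ -701.25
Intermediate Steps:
q = 39/2 (q = 5/4 + (¼)*73 = 5/4 + 73/4 = 39/2 ≈ 19.500)
a = 117 (a = 63 - (-18)*(-2 + 5) = 63 - (-18)*3 = 63 - 9*(-6) = 63 + 54 = 117)
l = -85/18 (l = (117 + 53)/((-1 + 3)² - 40) = 170/(2² - 40) = 170/(4 - 40) = 170/(-36) = 170*(-1/36) = -85/18 ≈ -4.7222)
l*(129 + q) = -85*(129 + 39/2)/18 = -85/18*297/2 = -2805/4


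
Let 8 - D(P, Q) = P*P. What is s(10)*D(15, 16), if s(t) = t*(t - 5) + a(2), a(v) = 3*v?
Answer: -12152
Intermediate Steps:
D(P, Q) = 8 - P² (D(P, Q) = 8 - P*P = 8 - P²)
s(t) = 6 + t*(-5 + t) (s(t) = t*(t - 5) + 3*2 = t*(-5 + t) + 6 = 6 + t*(-5 + t))
s(10)*D(15, 16) = (6 + 10² - 5*10)*(8 - 1*15²) = (6 + 100 - 50)*(8 - 1*225) = 56*(8 - 225) = 56*(-217) = -12152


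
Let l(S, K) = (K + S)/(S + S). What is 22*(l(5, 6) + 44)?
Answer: 4961/5 ≈ 992.20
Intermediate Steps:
l(S, K) = (K + S)/(2*S) (l(S, K) = (K + S)/((2*S)) = (K + S)*(1/(2*S)) = (K + S)/(2*S))
22*(l(5, 6) + 44) = 22*((½)*(6 + 5)/5 + 44) = 22*((½)*(⅕)*11 + 44) = 22*(11/10 + 44) = 22*(451/10) = 4961/5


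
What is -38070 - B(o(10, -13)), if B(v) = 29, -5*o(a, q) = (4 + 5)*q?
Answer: -38099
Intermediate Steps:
o(a, q) = -9*q/5 (o(a, q) = -(4 + 5)*q/5 = -9*q/5)
-38070 - B(o(10, -13)) = -38070 - 1*29 = -38070 - 29 = -38099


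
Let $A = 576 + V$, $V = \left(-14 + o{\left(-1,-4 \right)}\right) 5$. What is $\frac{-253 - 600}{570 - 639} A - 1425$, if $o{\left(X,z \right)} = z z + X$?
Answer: $\frac{397268}{69} \approx 5757.5$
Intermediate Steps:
$o{\left(X,z \right)} = X + z^{2}$ ($o{\left(X,z \right)} = z^{2} + X = X + z^{2}$)
$V = 5$ ($V = \left(-14 - \left(1 - \left(-4\right)^{2}\right)\right) 5 = \left(-14 + \left(-1 + 16\right)\right) 5 = \left(-14 + 15\right) 5 = 1 \cdot 5 = 5$)
$A = 581$ ($A = 576 + 5 = 581$)
$\frac{-253 - 600}{570 - 639} A - 1425 = \frac{-253 - 600}{570 - 639} \cdot 581 - 1425 = - \frac{853}{-69} \cdot 581 - 1425 = \left(-853\right) \left(- \frac{1}{69}\right) 581 - 1425 = \frac{853}{69} \cdot 581 - 1425 = \frac{495593}{69} - 1425 = \frac{397268}{69}$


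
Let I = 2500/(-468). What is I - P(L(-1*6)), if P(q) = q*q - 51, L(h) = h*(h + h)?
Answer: -601186/117 ≈ -5138.3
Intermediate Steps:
L(h) = 2*h**2 (L(h) = h*(2*h) = 2*h**2)
P(q) = -51 + q**2 (P(q) = q**2 - 51 = -51 + q**2)
I = -625/117 (I = 2500*(-1/468) = -625/117 ≈ -5.3419)
I - P(L(-1*6)) = -625/117 - (-51 + (2*(-1*6)**2)**2) = -625/117 - (-51 + (2*(-6)**2)**2) = -625/117 - (-51 + (2*36)**2) = -625/117 - (-51 + 72**2) = -625/117 - (-51 + 5184) = -625/117 - 1*5133 = -625/117 - 5133 = -601186/117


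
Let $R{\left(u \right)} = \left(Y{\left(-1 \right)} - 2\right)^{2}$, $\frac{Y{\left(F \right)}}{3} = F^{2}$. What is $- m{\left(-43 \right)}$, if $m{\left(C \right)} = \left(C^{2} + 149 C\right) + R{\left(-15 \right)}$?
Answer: $4557$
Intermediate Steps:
$Y{\left(F \right)} = 3 F^{2}$
$R{\left(u \right)} = 1$ ($R{\left(u \right)} = \left(3 \left(-1\right)^{2} - 2\right)^{2} = \left(3 \cdot 1 - 2\right)^{2} = \left(3 - 2\right)^{2} = 1^{2} = 1$)
$m{\left(C \right)} = 1 + C^{2} + 149 C$ ($m{\left(C \right)} = \left(C^{2} + 149 C\right) + 1 = 1 + C^{2} + 149 C$)
$- m{\left(-43 \right)} = - (1 + \left(-43\right)^{2} + 149 \left(-43\right)) = - (1 + 1849 - 6407) = \left(-1\right) \left(-4557\right) = 4557$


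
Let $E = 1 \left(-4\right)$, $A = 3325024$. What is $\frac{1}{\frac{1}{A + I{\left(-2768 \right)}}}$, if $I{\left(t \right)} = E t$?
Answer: $3336096$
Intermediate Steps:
$E = -4$
$I{\left(t \right)} = - 4 t$
$\frac{1}{\frac{1}{A + I{\left(-2768 \right)}}} = \frac{1}{\frac{1}{3325024 - -11072}} = \frac{1}{\frac{1}{3325024 + 11072}} = \frac{1}{\frac{1}{3336096}} = 3336096$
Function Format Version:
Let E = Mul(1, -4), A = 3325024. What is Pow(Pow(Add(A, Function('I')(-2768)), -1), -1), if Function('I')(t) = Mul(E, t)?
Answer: 3336096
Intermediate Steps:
E = -4
Function('I')(t) = Mul(-4, t)
Pow(Pow(Add(A, Function('I')(-2768)), -1), -1) = Pow(Pow(Add(3325024, Mul(-4, -2768)), -1), -1) = Pow(Pow(Add(3325024, 11072), -1), -1) = Pow(Pow(3336096, -1), -1) = Pow(Rational(1, 3336096), -1) = 3336096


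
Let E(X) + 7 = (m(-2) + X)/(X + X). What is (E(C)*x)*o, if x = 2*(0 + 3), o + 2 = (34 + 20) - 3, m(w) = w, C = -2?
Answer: -1764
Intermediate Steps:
o = 49 (o = -2 + ((34 + 20) - 3) = -2 + (54 - 3) = -2 + 51 = 49)
x = 6 (x = 2*3 = 6)
E(X) = -7 + (-2 + X)/(2*X) (E(X) = -7 + (-2 + X)/(X + X) = -7 + (-2 + X)/((2*X)) = -7 + (-2 + X)*(1/(2*X)) = -7 + (-2 + X)/(2*X))
(E(C)*x)*o = ((-13/2 - 1/(-2))*6)*49 = ((-13/2 - 1*(-1/2))*6)*49 = ((-13/2 + 1/2)*6)*49 = -6*6*49 = -36*49 = -1764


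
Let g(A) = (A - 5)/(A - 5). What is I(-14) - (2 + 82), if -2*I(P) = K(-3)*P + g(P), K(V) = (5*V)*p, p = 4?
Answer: -1009/2 ≈ -504.50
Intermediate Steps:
K(V) = 20*V (K(V) = (5*V)*4 = 20*V)
g(A) = 1 (g(A) = (-5 + A)/(-5 + A) = 1)
I(P) = -½ + 30*P (I(P) = -((20*(-3))*P + 1)/2 = -(-60*P + 1)/2 = -(1 - 60*P)/2 = -½ + 30*P)
I(-14) - (2 + 82) = (-½ + 30*(-14)) - (2 + 82) = (-½ - 420) - 1*84 = -841/2 - 84 = -1009/2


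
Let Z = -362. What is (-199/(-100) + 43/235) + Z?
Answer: -1691187/4700 ≈ -359.83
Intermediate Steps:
(-199/(-100) + 43/235) + Z = (-199/(-100) + 43/235) - 362 = (-199*(-1/100) + 43*(1/235)) - 362 = (199/100 + 43/235) - 362 = 10213/4700 - 362 = -1691187/4700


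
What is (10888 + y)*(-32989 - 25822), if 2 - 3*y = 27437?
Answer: -102507573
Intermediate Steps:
y = -9145 (y = 2/3 - 1/3*27437 = 2/3 - 27437/3 = -9145)
(10888 + y)*(-32989 - 25822) = (10888 - 9145)*(-32989 - 25822) = 1743*(-58811) = -102507573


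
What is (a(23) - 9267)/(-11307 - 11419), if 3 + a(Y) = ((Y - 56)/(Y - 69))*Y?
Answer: 18507/45452 ≈ 0.40718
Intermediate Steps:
a(Y) = -3 + Y*(-56 + Y)/(-69 + Y) (a(Y) = -3 + ((Y - 56)/(Y - 69))*Y = -3 + ((-56 + Y)/(-69 + Y))*Y = -3 + Y*(-56 + Y)/(-69 + Y))
(a(23) - 9267)/(-11307 - 11419) = ((207 + 23² - 59*23)/(-69 + 23) - 9267)/(-11307 - 11419) = ((207 + 529 - 1357)/(-46) - 9267)/(-22726) = (-1/46*(-621) - 9267)*(-1/22726) = (27/2 - 9267)*(-1/22726) = -18507/2*(-1/22726) = 18507/45452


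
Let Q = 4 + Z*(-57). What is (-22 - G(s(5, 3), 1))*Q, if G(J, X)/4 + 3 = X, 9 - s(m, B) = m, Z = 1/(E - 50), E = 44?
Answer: -189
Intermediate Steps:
Z = -⅙ (Z = 1/(44 - 50) = 1/(-6) = -⅙ ≈ -0.16667)
s(m, B) = 9 - m
G(J, X) = -12 + 4*X
Q = 27/2 (Q = 4 - ⅙*(-57) = 4 + 19/2 = 27/2 ≈ 13.500)
(-22 - G(s(5, 3), 1))*Q = (-22 - (-12 + 4*1))*(27/2) = (-22 - (-12 + 4))*(27/2) = (-22 - 1*(-8))*(27/2) = (-22 + 8)*(27/2) = -14*27/2 = -189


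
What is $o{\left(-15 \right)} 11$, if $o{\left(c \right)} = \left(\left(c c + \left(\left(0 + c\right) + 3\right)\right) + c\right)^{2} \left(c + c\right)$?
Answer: $-12937320$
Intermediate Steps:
$o{\left(c \right)} = 2 c \left(3 + c^{2} + 2 c\right)^{2}$ ($o{\left(c \right)} = \left(\left(c^{2} + \left(c + 3\right)\right) + c\right)^{2} \cdot 2 c = \left(\left(c^{2} + \left(3 + c\right)\right) + c\right)^{2} \cdot 2 c = \left(\left(3 + c + c^{2}\right) + c\right)^{2} \cdot 2 c = \left(3 + c^{2} + 2 c\right)^{2} \cdot 2 c = 2 c \left(3 + c^{2} + 2 c\right)^{2}$)
$o{\left(-15 \right)} 11 = 2 \left(-15\right) \left(3 + \left(-15\right)^{2} + 2 \left(-15\right)\right)^{2} \cdot 11 = 2 \left(-15\right) \left(3 + 225 - 30\right)^{2} \cdot 11 = 2 \left(-15\right) 198^{2} \cdot 11 = 2 \left(-15\right) 39204 \cdot 11 = \left(-1176120\right) 11 = -12937320$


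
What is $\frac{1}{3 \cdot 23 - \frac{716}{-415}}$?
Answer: $\frac{415}{29351} \approx 0.014139$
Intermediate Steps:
$\frac{1}{3 \cdot 23 - \frac{716}{-415}} = \frac{1}{69 - - \frac{716}{415}} = \frac{1}{69 + \frac{716}{415}} = \frac{1}{\frac{29351}{415}} = \frac{415}{29351}$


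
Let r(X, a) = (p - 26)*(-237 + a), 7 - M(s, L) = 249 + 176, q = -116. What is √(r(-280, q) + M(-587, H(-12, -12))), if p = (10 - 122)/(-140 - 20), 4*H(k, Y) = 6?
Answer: √851290/10 ≈ 92.265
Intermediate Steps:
H(k, Y) = 3/2 (H(k, Y) = (¼)*6 = 3/2)
p = 7/10 (p = -112/(-160) = -112*(-1/160) = 7/10 ≈ 0.70000)
M(s, L) = -418 (M(s, L) = 7 - (249 + 176) = 7 - 1*425 = 7 - 425 = -418)
r(X, a) = 59961/10 - 253*a/10 (r(X, a) = (7/10 - 26)*(-237 + a) = -253*(-237 + a)/10 = 59961/10 - 253*a/10)
√(r(-280, q) + M(-587, H(-12, -12))) = √((59961/10 - 253/10*(-116)) - 418) = √((59961/10 + 14674/5) - 418) = √(89309/10 - 418) = √(85129/10) = √851290/10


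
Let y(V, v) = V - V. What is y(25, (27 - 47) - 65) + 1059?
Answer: 1059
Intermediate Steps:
y(V, v) = 0
y(25, (27 - 47) - 65) + 1059 = 0 + 1059 = 1059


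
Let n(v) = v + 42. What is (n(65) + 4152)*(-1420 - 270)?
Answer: -7197710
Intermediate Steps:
n(v) = 42 + v
(n(65) + 4152)*(-1420 - 270) = ((42 + 65) + 4152)*(-1420 - 270) = (107 + 4152)*(-1690) = 4259*(-1690) = -7197710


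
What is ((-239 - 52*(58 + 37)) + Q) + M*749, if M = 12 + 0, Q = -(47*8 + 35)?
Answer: 3398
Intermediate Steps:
Q = -411 (Q = -(376 + 35) = -1*411 = -411)
M = 12
((-239 - 52*(58 + 37)) + Q) + M*749 = ((-239 - 52*(58 + 37)) - 411) + 12*749 = ((-239 - 52*95) - 411) + 8988 = ((-239 - 4940) - 411) + 8988 = (-5179 - 411) + 8988 = -5590 + 8988 = 3398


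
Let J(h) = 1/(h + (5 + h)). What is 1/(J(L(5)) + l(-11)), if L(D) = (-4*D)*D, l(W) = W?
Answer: -195/2146 ≈ -0.090867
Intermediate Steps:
L(D) = -4*D²
J(h) = 1/(5 + 2*h)
1/(J(L(5)) + l(-11)) = 1/(1/(5 + 2*(-4*5²)) - 11) = 1/(1/(5 + 2*(-4*25)) - 11) = 1/(1/(5 + 2*(-100)) - 11) = 1/(1/(5 - 200) - 11) = 1/(1/(-195) - 11) = 1/(-1/195 - 11) = 1/(-2146/195) = -195/2146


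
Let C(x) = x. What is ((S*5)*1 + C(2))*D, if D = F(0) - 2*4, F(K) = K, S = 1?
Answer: -56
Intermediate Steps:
D = -8 (D = 0 - 2*4 = 0 - 8 = -8)
((S*5)*1 + C(2))*D = ((1*5)*1 + 2)*(-8) = (5*1 + 2)*(-8) = (5 + 2)*(-8) = 7*(-8) = -56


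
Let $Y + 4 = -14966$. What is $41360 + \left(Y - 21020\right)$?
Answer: $5370$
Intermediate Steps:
$Y = -14970$ ($Y = -4 - 14966 = -14970$)
$41360 + \left(Y - 21020\right) = 41360 - 35990 = 5370$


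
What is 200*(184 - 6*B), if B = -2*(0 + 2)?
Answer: 41600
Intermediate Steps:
B = -4 (B = -2*2 = -4)
200*(184 - 6*B) = 200*(184 - 6*(-4)) = 200*(184 + 24) = 200*208 = 41600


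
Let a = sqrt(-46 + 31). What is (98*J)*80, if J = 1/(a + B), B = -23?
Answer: -5635/17 - 245*I*sqrt(15)/17 ≈ -331.47 - 55.817*I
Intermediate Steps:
a = I*sqrt(15) (a = sqrt(-15) = I*sqrt(15) ≈ 3.873*I)
J = 1/(-23 + I*sqrt(15)) (J = 1/(I*sqrt(15) - 23) = 1/(-23 + I*sqrt(15)) ≈ -0.042279 - 0.0071195*I)
(98*J)*80 = (98*(-23/544 - I*sqrt(15)/544))*80 = (-1127/272 - 49*I*sqrt(15)/272)*80 = -5635/17 - 245*I*sqrt(15)/17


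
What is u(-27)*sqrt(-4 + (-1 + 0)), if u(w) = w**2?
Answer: 729*I*sqrt(5) ≈ 1630.1*I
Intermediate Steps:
u(-27)*sqrt(-4 + (-1 + 0)) = (-27)**2*sqrt(-4 + (-1 + 0)) = 729*sqrt(-4 - 1) = 729*sqrt(-5) = 729*(I*sqrt(5)) = 729*I*sqrt(5)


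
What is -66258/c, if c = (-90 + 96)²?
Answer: -3681/2 ≈ -1840.5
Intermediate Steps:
c = 36 (c = 6² = 36)
-66258/c = -66258/36 = -66258*1/36 = -3681/2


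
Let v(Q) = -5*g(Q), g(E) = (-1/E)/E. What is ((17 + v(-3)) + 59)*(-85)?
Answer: -58565/9 ≈ -6507.2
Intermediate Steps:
g(E) = -1/E**2
v(Q) = 5/Q**2 (v(Q) = -(-5)/Q**2 = 5/Q**2)
((17 + v(-3)) + 59)*(-85) = ((17 + 5/(-3)**2) + 59)*(-85) = ((17 + 5*(1/9)) + 59)*(-85) = ((17 + 5/9) + 59)*(-85) = (158/9 + 59)*(-85) = (689/9)*(-85) = -58565/9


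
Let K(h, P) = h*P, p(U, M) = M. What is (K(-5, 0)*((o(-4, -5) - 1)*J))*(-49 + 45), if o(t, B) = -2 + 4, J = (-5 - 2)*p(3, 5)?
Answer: 0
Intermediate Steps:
J = -35 (J = (-5 - 2)*5 = -7*5 = -35)
o(t, B) = 2
K(h, P) = P*h
(K(-5, 0)*((o(-4, -5) - 1)*J))*(-49 + 45) = ((0*(-5))*((2 - 1)*(-35)))*(-49 + 45) = (0*(1*(-35)))*(-4) = (0*(-35))*(-4) = 0*(-4) = 0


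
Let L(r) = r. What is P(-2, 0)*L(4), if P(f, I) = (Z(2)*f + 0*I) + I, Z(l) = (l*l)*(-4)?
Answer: 128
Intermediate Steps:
Z(l) = -4*l² (Z(l) = l²*(-4) = -4*l²)
P(f, I) = I - 16*f (P(f, I) = ((-4*2²)*f + 0*I) + I = ((-4*4)*f + 0) + I = (-16*f + 0) + I = -16*f + I = I - 16*f)
P(-2, 0)*L(4) = (0 - 16*(-2))*4 = (0 + 32)*4 = 32*4 = 128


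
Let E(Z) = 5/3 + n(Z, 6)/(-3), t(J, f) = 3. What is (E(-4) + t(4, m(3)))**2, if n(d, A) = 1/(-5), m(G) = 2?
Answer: 5041/225 ≈ 22.404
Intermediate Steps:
n(d, A) = -1/5
E(Z) = 26/15 (E(Z) = 5/3 - 1/5/(-3) = 5*(1/3) - 1/5*(-1/3) = 5/3 + 1/15 = 26/15)
(E(-4) + t(4, m(3)))**2 = (26/15 + 3)**2 = (71/15)**2 = 5041/225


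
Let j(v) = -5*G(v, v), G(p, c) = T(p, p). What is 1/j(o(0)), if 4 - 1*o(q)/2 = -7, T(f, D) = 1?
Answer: -1/5 ≈ -0.20000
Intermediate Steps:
o(q) = 22 (o(q) = 8 - 2*(-7) = 8 + 14 = 22)
G(p, c) = 1
j(v) = -5 (j(v) = -5*1 = -5)
1/j(o(0)) = 1/(-5) = -1/5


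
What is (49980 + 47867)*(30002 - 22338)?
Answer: 749899408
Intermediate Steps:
(49980 + 47867)*(30002 - 22338) = 97847*7664 = 749899408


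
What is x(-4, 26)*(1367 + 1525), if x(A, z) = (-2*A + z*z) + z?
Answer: 2053320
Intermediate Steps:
x(A, z) = z + z² - 2*A (x(A, z) = (-2*A + z²) + z = (z² - 2*A) + z = z + z² - 2*A)
x(-4, 26)*(1367 + 1525) = (26 + 26² - 2*(-4))*(1367 + 1525) = (26 + 676 + 8)*2892 = 710*2892 = 2053320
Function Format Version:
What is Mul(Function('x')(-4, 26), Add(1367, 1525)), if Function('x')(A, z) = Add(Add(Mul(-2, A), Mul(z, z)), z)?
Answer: 2053320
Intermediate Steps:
Function('x')(A, z) = Add(z, Pow(z, 2), Mul(-2, A)) (Function('x')(A, z) = Add(Add(Mul(-2, A), Pow(z, 2)), z) = Add(Add(Pow(z, 2), Mul(-2, A)), z) = Add(z, Pow(z, 2), Mul(-2, A)))
Mul(Function('x')(-4, 26), Add(1367, 1525)) = Mul(Add(26, Pow(26, 2), Mul(-2, -4)), Add(1367, 1525)) = Mul(Add(26, 676, 8), 2892) = Mul(710, 2892) = 2053320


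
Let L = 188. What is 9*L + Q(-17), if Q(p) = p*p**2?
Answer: -3221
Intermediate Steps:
Q(p) = p**3
9*L + Q(-17) = 9*188 + (-17)**3 = 1692 - 4913 = -3221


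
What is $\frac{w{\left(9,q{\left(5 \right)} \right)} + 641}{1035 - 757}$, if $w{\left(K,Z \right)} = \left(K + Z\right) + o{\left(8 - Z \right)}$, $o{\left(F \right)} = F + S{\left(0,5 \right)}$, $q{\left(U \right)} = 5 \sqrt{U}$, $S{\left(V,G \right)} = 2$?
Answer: $\frac{330}{139} \approx 2.3741$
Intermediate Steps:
$o{\left(F \right)} = 2 + F$ ($o{\left(F \right)} = F + 2 = 2 + F$)
$w{\left(K,Z \right)} = 10 + K$ ($w{\left(K,Z \right)} = \left(K + Z\right) + \left(2 - \left(-8 + Z\right)\right) = \left(K + Z\right) - \left(-10 + Z\right) = 10 + K$)
$\frac{w{\left(9,q{\left(5 \right)} \right)} + 641}{1035 - 757} = \frac{\left(10 + 9\right) + 641}{1035 - 757} = \frac{19 + 641}{278} = 660 \cdot \frac{1}{278} = \frac{330}{139}$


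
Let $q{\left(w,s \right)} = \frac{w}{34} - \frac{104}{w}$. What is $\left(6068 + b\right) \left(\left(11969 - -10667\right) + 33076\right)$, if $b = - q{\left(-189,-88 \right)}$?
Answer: $\frac{1087084661968}{3213} \approx 3.3834 \cdot 10^{8}$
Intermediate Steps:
$q{\left(w,s \right)} = - \frac{104}{w} + \frac{w}{34}$ ($q{\left(w,s \right)} = w \frac{1}{34} - \frac{104}{w} = \frac{w}{34} - \frac{104}{w} = - \frac{104}{w} + \frac{w}{34}$)
$b = \frac{32185}{6426}$ ($b = - (- \frac{104}{-189} + \frac{1}{34} \left(-189\right)) = - (\left(-104\right) \left(- \frac{1}{189}\right) - \frac{189}{34}) = - (\frac{104}{189} - \frac{189}{34}) = \left(-1\right) \left(- \frac{32185}{6426}\right) = \frac{32185}{6426} \approx 5.0086$)
$\left(6068 + b\right) \left(\left(11969 - -10667\right) + 33076\right) = \left(6068 + \frac{32185}{6426}\right) \left(\left(11969 - -10667\right) + 33076\right) = \frac{39025153 \left(\left(11969 + 10667\right) + 33076\right)}{6426} = \frac{39025153 \left(22636 + 33076\right)}{6426} = \frac{39025153}{6426} \cdot 55712 = \frac{1087084661968}{3213}$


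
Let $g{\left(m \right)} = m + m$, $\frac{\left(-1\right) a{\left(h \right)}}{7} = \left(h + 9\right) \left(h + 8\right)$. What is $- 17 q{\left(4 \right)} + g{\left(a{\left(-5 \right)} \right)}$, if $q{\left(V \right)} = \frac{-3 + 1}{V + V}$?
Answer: $- \frac{655}{4} \approx -163.75$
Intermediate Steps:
$a{\left(h \right)} = - 7 \left(8 + h\right) \left(9 + h\right)$ ($a{\left(h \right)} = - 7 \left(h + 9\right) \left(h + 8\right) = - 7 \left(9 + h\right) \left(8 + h\right) = - 7 \left(8 + h\right) \left(9 + h\right)$)
$g{\left(m \right)} = 2 m$
$q{\left(V \right)} = - \frac{1}{V}$ ($q{\left(V \right)} = - \frac{2}{2 V} = - 2 \frac{1}{2 V} = - \frac{1}{V}$)
$- 17 q{\left(4 \right)} + g{\left(a{\left(-5 \right)} \right)} = - 17 \left(- \frac{1}{4}\right) + 2 \left(-504 - -595 - 7 \left(-5\right)^{2}\right) = - 17 \left(\left(-1\right) \frac{1}{4}\right) + 2 \left(-504 + 595 - 175\right) = \left(-17\right) \left(- \frac{1}{4}\right) + 2 \left(-504 + 595 - 175\right) = \frac{17}{4} + 2 \left(-84\right) = \frac{17}{4} - 168 = - \frac{655}{4}$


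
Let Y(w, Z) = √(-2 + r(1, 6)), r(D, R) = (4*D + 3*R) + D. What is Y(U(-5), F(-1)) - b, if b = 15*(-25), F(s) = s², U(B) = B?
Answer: 375 + √21 ≈ 379.58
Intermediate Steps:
r(D, R) = 3*R + 5*D (r(D, R) = (3*R + 4*D) + D = 3*R + 5*D)
Y(w, Z) = √21 (Y(w, Z) = √(-2 + (3*6 + 5*1)) = √(-2 + (18 + 5)) = √(-2 + 23) = √21)
b = -375
Y(U(-5), F(-1)) - b = √21 - 1*(-375) = √21 + 375 = 375 + √21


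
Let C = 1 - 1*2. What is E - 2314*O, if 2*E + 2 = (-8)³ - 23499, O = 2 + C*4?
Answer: -14757/2 ≈ -7378.5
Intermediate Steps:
C = -1 (C = 1 - 2 = -1)
O = -2 (O = 2 - 1*4 = 2 - 4 = -2)
E = -24013/2 (E = -1 + ((-8)³ - 23499)/2 = -1 + (-512 - 23499)/2 = -1 + (½)*(-24011) = -1 - 24011/2 = -24013/2 ≈ -12007.)
E - 2314*O = -24013/2 - 2314*(-2) = -24013/2 - 1*(-4628) = -24013/2 + 4628 = -14757/2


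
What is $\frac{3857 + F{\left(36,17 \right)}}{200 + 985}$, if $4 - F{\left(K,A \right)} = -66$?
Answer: $\frac{1309}{395} \approx 3.3139$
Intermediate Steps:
$F{\left(K,A \right)} = 70$ ($F{\left(K,A \right)} = 4 - -66 = 4 + 66 = 70$)
$\frac{3857 + F{\left(36,17 \right)}}{200 + 985} = \frac{3857 + 70}{200 + 985} = \frac{3927}{1185} = 3927 \cdot \frac{1}{1185} = \frac{1309}{395}$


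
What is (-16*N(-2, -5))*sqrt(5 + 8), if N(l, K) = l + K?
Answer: 112*sqrt(13) ≈ 403.82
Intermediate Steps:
N(l, K) = K + l
(-16*N(-2, -5))*sqrt(5 + 8) = (-16*(-5 - 2))*sqrt(5 + 8) = (-16*(-7))*sqrt(13) = 112*sqrt(13)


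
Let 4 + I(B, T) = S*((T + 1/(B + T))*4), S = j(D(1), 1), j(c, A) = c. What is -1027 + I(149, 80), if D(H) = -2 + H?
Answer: -309383/229 ≈ -1351.0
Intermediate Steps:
S = -1 (S = -2 + 1 = -1)
I(B, T) = -4 - 4*T - 4/(B + T) (I(B, T) = -4 - (T + 1/(B + T))*4 = -4 - (4*T + 4/(B + T)) = -4 + (-4*T - 4/(B + T)) = -4 - 4*T - 4/(B + T))
-1027 + I(149, 80) = -1027 + 4*(-1 - 1*149 - 1*80 - 1*80² - 1*149*80)/(149 + 80) = -1027 + 4*(-1 - 149 - 80 - 1*6400 - 11920)/229 = -1027 + 4*(1/229)*(-1 - 149 - 80 - 6400 - 11920) = -1027 + 4*(1/229)*(-18550) = -1027 - 74200/229 = -309383/229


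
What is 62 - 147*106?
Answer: -15520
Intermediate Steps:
62 - 147*106 = 62 - 15582 = -15520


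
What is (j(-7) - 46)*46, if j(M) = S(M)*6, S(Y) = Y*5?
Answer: -11776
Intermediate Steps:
S(Y) = 5*Y
j(M) = 30*M (j(M) = (5*M)*6 = 30*M)
(j(-7) - 46)*46 = (30*(-7) - 46)*46 = (-210 - 46)*46 = -256*46 = -11776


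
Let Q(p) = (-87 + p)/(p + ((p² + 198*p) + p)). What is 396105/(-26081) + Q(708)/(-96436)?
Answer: -8185540555471407/538965888051008 ≈ -15.188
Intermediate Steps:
Q(p) = (-87 + p)/(p² + 200*p) (Q(p) = (-87 + p)/(p + (p² + 199*p)) = (-87 + p)/(p² + 200*p))
396105/(-26081) + Q(708)/(-96436) = 396105/(-26081) + ((-87 + 708)/(708*(200 + 708)))/(-96436) = 396105*(-1/26081) + ((1/708)*621/908)*(-1/96436) = -396105/26081 + ((1/708)*(1/908)*621)*(-1/96436) = -396105/26081 + (207/214288)*(-1/96436) = -396105/26081 - 207/20665077568 = -8185540555471407/538965888051008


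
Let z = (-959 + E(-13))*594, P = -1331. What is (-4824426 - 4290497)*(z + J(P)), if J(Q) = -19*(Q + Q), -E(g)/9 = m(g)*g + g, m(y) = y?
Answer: 12332891875612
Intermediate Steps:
E(g) = -9*g - 9*g**2 (E(g) = -9*(g*g + g) = -9*(g**2 + g) = -9*(g + g**2) = -9*g - 9*g**2)
J(Q) = -38*Q
z = -1403622 (z = (-959 - 9*(-13)*(1 - 13))*594 = (-959 - 9*(-13)*(-12))*594 = (-959 - 1404)*594 = -2363*594 = -1403622)
(-4824426 - 4290497)*(z + J(P)) = (-4824426 - 4290497)*(-1403622 - 38*(-1331)) = -9114923*(-1403622 + 50578) = -9114923*(-1353044) = 12332891875612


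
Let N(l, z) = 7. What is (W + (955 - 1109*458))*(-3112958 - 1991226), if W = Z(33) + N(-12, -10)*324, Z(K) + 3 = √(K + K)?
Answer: 2576091873168 - 5104184*√66 ≈ 2.5760e+12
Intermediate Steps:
Z(K) = -3 + √2*√K (Z(K) = -3 + √(K + K) = -3 + √(2*K) = -3 + √2*√K)
W = 2265 + √66 (W = (-3 + √2*√33) + 7*324 = (-3 + √66) + 2268 = 2265 + √66 ≈ 2273.1)
(W + (955 - 1109*458))*(-3112958 - 1991226) = ((2265 + √66) + (955 - 1109*458))*(-3112958 - 1991226) = ((2265 + √66) + (955 - 507922))*(-5104184) = ((2265 + √66) - 506967)*(-5104184) = (-504702 + √66)*(-5104184) = 2576091873168 - 5104184*√66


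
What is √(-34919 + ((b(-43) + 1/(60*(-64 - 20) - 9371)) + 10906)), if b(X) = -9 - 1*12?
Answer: 45*I*√2464843029/14411 ≈ 155.03*I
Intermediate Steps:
b(X) = -21 (b(X) = -9 - 12 = -21)
√(-34919 + ((b(-43) + 1/(60*(-64 - 20) - 9371)) + 10906)) = √(-34919 + ((-21 + 1/(60*(-64 - 20) - 9371)) + 10906)) = √(-34919 + ((-21 + 1/(60*(-84) - 9371)) + 10906)) = √(-34919 + ((-21 + 1/(-5040 - 9371)) + 10906)) = √(-34919 + ((-21 + 1/(-14411)) + 10906)) = √(-34919 + ((-21 - 1/14411) + 10906)) = √(-34919 + (-302632/14411 + 10906)) = √(-34919 + 156863734/14411) = √(-346353975/14411) = 45*I*√2464843029/14411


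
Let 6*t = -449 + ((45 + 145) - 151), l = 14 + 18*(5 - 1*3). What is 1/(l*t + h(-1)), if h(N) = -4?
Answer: -3/10262 ≈ -0.00029234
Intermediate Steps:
l = 50 (l = 14 + 18*(5 - 3) = 14 + 18*2 = 14 + 36 = 50)
t = -205/3 (t = (-449 + ((45 + 145) - 151))/6 = (-449 + (190 - 151))/6 = (-449 + 39)/6 = (⅙)*(-410) = -205/3 ≈ -68.333)
1/(l*t + h(-1)) = 1/(50*(-205/3) - 4) = 1/(-10250/3 - 4) = 1/(-10262/3) = -3/10262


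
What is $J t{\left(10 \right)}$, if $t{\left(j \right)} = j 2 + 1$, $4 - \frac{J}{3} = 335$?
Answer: $-20853$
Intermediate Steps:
$J = -993$ ($J = 12 - 1005 = -993$)
$t{\left(j \right)} = 1 + 2 j$ ($t{\left(j \right)} = 2 j + 1 = 1 + 2 j$)
$J t{\left(10 \right)} = - 993 \left(1 + 2 \cdot 10\right) = - 993 \left(1 + 20\right) = \left(-993\right) 21 = -20853$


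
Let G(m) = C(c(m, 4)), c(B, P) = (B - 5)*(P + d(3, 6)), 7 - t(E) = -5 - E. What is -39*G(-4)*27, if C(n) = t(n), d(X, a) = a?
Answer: 82134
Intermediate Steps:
t(E) = 12 + E (t(E) = 7 - (-5 - E) = 7 + (5 + E) = 12 + E)
c(B, P) = (-5 + B)*(6 + P) (c(B, P) = (B - 5)*(P + 6) = (-5 + B)*(6 + P))
C(n) = 12 + n
G(m) = -38 + 10*m (G(m) = 12 + (-30 - 5*4 + 6*m + m*4) = 12 + (-30 - 20 + 6*m + 4*m) = 12 + (-50 + 10*m) = -38 + 10*m)
-39*G(-4)*27 = -39*(-38 + 10*(-4))*27 = -39*(-38 - 40)*27 = -39*(-78)*27 = 3042*27 = 82134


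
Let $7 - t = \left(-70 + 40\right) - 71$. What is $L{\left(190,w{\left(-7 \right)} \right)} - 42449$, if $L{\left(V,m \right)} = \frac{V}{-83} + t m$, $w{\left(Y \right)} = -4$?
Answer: $- \frac{3559313}{83} \approx -42883.0$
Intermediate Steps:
$t = 108$ ($t = 7 - \left(\left(-70 + 40\right) - 71\right) = 7 - \left(-30 - 71\right) = 7 - -101 = 7 + 101 = 108$)
$L{\left(V,m \right)} = 108 m - \frac{V}{83}$ ($L{\left(V,m \right)} = \frac{V}{-83} + 108 m = - \frac{V}{83} + 108 m = 108 m - \frac{V}{83}$)
$L{\left(190,w{\left(-7 \right)} \right)} - 42449 = \left(108 \left(-4\right) - \frac{190}{83}\right) - 42449 = \left(-432 - \frac{190}{83}\right) - 42449 = - \frac{36046}{83} - 42449 = - \frac{3559313}{83}$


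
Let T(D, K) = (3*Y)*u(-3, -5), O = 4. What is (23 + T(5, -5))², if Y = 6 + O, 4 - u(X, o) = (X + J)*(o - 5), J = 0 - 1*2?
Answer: 1841449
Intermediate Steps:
J = -2 (J = 0 - 2 = -2)
u(X, o) = 4 - (-5 + o)*(-2 + X) (u(X, o) = 4 - (X - 2)*(o - 5) = 4 - (-2 + X)*(-5 + o) = 4 - (-5 + o)*(-2 + X))
Y = 10 (Y = 6 + 4 = 10)
T(D, K) = -1380 (T(D, K) = (3*10)*(-6 + 2*(-5) + 5*(-3) - 1*(-3)*(-5)) = 30*(-6 - 10 - 15 - 15) = 30*(-46) = -1380)
(23 + T(5, -5))² = (23 - 1380)² = (-1357)² = 1841449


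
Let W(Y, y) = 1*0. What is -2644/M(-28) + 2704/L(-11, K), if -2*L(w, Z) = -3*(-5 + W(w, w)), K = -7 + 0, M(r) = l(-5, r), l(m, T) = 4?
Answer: -15323/15 ≈ -1021.5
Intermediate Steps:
W(Y, y) = 0
M(r) = 4
K = -7
L(w, Z) = -15/2 (L(w, Z) = -(-3)*(-5 + 0)/2 = -(-3)*(-5)/2 = -½*15 = -15/2)
-2644/M(-28) + 2704/L(-11, K) = -2644/4 + 2704/(-15/2) = -2644*¼ + 2704*(-2/15) = -661 - 5408/15 = -15323/15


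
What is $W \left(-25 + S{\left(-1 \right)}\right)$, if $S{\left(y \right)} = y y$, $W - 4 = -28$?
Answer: $576$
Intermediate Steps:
$W = -24$ ($W = 4 - 28 = -24$)
$S{\left(y \right)} = y^{2}$
$W \left(-25 + S{\left(-1 \right)}\right) = - 24 \left(-25 + \left(-1\right)^{2}\right) = - 24 \left(-25 + 1\right) = \left(-24\right) \left(-24\right) = 576$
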